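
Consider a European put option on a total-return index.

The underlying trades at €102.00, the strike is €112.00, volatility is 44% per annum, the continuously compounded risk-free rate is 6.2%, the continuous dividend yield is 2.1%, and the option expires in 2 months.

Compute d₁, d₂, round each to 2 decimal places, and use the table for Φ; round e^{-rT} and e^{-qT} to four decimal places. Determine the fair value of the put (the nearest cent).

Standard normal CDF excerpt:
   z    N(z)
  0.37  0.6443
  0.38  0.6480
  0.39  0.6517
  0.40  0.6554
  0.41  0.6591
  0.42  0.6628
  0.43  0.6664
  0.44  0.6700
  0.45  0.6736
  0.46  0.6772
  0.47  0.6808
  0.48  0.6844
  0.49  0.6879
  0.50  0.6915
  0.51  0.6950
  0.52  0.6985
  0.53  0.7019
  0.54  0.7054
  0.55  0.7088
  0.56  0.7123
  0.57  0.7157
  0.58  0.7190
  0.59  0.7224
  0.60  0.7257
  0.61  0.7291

€13.09

σ√T = 0.44·√0.1667 = 0.1796
d₁ = [ln(102/112) + (0.062 − 0.021 + ½·0.44²)·0.1667] / (σ√T) = (-0.0935 + 0.0230) / 0.1796 = -0.3928 which rounds to -0.39
d₂ = -0.3928 − 0.1796 = -0.5724 which rounds to -0.57
exp(−qT) = exp(−0.021·0.1667) = 0.9965;  exp(−rT) = exp(−0.062·0.1667) = 0.9897
N(−d₂) = N(0.57) = 0.7157;  N(−d₁) = N(0.39) = 0.6517
P = 112·0.9897·0.7157 − 102·0.9965·0.6517 = 79.3328 − 66.2407 = 13.0920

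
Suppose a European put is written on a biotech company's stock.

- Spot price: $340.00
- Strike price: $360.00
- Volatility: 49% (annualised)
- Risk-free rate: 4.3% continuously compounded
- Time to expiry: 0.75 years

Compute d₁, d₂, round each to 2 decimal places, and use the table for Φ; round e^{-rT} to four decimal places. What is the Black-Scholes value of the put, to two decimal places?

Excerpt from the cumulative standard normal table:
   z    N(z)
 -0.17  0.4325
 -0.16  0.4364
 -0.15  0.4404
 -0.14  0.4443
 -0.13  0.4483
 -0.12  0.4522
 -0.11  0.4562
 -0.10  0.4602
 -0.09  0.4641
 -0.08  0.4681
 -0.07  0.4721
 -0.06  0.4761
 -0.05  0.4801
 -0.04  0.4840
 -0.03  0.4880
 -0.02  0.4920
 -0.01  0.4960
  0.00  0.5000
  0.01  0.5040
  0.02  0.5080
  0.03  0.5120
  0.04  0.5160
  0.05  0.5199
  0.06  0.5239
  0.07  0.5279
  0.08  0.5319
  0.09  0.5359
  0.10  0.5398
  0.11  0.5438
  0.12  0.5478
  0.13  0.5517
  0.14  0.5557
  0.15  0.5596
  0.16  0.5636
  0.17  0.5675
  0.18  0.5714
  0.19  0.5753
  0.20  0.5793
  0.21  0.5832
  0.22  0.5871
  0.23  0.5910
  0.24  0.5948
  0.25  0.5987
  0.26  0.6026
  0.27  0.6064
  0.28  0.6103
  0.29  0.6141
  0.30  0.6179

$61.65

σ√T = 0.49 × 0.8660 = 0.4244
ln(S/K) + (r + σ²/2)T = ln(340/360) + (0.043 + 0.49²/2)·0.75 = -0.0572 + 0.1223 = 0.0651
d₁ = 0.0651 / 0.4244 = 0.1535 ≈ 0.15
d₂ = d₁ − σ√T = 0.1535 − 0.4244 = -0.2709 ≈ -0.27
e^(−rT) = e^(−0.043·0.75) = 0.9683
N(−d₂) = N(0.27) = 0.6064;  N(−d₁) = N(-0.15) = 0.4404
P = 360·0.9683·0.6064 − 340·0.4404 = 211.3838 − 149.7360 = 61.6478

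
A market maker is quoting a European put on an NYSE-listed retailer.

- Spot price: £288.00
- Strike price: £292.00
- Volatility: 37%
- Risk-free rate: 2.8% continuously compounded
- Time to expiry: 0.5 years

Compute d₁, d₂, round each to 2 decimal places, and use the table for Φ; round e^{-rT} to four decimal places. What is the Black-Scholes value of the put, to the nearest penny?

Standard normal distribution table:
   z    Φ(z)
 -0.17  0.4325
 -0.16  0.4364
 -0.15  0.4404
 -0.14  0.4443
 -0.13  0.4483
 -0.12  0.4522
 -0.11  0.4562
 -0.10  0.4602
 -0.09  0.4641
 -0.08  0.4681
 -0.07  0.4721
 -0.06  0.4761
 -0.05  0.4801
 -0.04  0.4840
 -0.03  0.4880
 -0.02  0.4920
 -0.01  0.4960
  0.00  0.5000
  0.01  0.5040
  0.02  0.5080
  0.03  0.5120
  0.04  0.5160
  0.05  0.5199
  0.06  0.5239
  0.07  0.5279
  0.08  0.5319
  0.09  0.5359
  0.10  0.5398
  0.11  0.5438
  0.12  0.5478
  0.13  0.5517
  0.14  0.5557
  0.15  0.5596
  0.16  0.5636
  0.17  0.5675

£29.75

σ√T = 0.37·√0.5 = 0.2616
d₁ = [ln(288/292) + (0.028 + 0.37²/2)·0.5] / 0.2616 = [-0.0138 + 0.0482] / 0.2616 = 0.1316 ⇒ 0.13
d₂ = d₁ − σ√T = 0.1316 − 0.2616 = -0.1300 ⇒ -0.13
e^(−rT) = e^(−0.028·0.5) = 0.9861
P = 292·0.9861·N(0.13) − 288·N(-0.13) = 292·0.9861·0.5517 − 288·0.4483 = 158.8572 − 129.1104 = 29.7468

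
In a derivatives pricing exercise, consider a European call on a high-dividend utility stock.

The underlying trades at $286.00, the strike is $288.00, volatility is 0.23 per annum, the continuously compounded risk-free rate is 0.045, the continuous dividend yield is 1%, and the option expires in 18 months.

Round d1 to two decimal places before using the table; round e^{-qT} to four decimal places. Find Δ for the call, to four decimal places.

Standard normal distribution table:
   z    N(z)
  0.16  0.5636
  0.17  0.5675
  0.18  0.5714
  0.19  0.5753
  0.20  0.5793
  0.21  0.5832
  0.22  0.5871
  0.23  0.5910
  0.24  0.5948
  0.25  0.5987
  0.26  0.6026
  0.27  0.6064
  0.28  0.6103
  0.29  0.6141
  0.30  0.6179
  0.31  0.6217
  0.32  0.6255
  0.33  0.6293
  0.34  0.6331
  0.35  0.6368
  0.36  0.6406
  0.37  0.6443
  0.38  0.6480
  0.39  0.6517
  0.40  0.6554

σ√T = 0.23 × 1.2247 = 0.2817
ln(S/K) + (r − q + σ²/2)T = ln(286/288) + (0.045 − 0.01 + 0.23²/2)·1.5 = -0.0070 + 0.0922 = 0.0852
d₁ = 0.0852 / 0.2817 = 0.3025 which rounds to 0.30
N(d₁) = N(0.30) = 0.6179
Δ_call = exp(−qT)·N(d₁) = 0.9851·0.6179 = 0.6087

0.6087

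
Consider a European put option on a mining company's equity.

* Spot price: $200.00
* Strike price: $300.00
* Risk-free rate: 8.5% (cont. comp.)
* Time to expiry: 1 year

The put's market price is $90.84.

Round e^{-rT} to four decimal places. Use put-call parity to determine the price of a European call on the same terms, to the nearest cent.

exp(−rT) = exp(−0.085·1) = 0.9185
Put-call parity: C − P = S − K·e^(−rT) = 200 − 300·0.9185 = 200 − 275.5500 = -75.5500
C = P + (C − P) = 90.84 + (-75.5500) = 15.2900

$15.29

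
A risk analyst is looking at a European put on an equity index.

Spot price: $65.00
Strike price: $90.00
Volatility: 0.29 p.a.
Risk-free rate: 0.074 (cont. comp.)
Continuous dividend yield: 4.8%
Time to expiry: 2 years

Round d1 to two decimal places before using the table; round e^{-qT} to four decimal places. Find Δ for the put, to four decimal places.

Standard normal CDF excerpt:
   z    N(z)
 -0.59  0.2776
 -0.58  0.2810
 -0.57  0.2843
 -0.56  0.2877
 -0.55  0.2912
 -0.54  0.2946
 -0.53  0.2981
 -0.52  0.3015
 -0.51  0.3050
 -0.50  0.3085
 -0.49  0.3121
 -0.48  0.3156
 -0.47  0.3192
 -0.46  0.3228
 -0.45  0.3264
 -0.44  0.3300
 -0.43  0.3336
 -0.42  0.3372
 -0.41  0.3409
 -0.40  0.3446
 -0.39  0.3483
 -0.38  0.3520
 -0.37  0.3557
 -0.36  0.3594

σ√T = 0.29 × 1.4142 = 0.4101
ln(S/K) + (r − q + σ²/2)T = ln(65/90) + (0.074 − 0.048 + 0.29²/2)·2 = -0.3254 + 0.1361 = -0.1893
d₁ = -0.1893 / 0.4101 = -0.4616 ≈ -0.46
N(d₁) = N(-0.46) = 0.3228
Δ_put = exp(−qT)·(N(d₁) − 1) = 0.9085·(0.3228 − 1) = -0.6152

-0.6152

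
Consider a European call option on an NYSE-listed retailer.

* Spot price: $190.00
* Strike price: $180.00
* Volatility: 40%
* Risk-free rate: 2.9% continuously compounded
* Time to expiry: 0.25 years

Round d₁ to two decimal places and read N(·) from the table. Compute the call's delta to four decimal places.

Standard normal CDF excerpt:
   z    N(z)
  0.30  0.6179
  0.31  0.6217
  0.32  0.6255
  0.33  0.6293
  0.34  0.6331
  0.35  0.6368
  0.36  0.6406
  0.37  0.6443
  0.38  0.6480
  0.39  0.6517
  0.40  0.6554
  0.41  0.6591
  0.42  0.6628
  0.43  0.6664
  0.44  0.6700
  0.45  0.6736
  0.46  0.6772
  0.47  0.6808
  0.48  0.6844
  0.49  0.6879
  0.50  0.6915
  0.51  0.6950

0.6591

σ√T = 0.4·√0.25 = 0.2000
d₁ = [ln(190/180) + (0.029 + 0.4²/2)·0.25] / 0.2000 = [0.0541 + 0.0273] / 0.2000 = 0.4066 → 0.41
N(d₁) = N(0.41) = 0.6591
Δ_call = N(d₁) = 0.6591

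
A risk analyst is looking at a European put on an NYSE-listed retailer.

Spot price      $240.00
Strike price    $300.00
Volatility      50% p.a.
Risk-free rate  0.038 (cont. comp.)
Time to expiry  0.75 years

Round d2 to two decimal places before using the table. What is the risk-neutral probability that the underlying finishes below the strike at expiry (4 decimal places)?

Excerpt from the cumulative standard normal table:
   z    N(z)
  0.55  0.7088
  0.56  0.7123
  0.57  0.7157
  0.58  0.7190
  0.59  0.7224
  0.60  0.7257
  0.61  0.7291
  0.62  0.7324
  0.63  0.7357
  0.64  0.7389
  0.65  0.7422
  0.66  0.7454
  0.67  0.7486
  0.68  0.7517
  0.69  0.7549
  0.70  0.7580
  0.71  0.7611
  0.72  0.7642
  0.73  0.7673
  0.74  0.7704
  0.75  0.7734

0.7486

T = 0.75;  σ√T = 0.4330
d₁ = [ln(240/300) + (0.038 + ½·0.5²)·0.75] / (σ√T) = (-0.2231 + 0.1222) / 0.4330 = -0.2330 which rounds to -0.23
d₂ = -0.2330 − 0.4330 = -0.6660 which rounds to -0.67
Risk-neutral Pr[S_T < K] = N(−d₂) = N(0.67) = 0.7486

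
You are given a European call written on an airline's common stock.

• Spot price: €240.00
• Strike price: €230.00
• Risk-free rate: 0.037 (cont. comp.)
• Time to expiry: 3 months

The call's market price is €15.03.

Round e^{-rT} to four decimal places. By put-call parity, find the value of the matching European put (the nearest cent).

exp(−rT) = exp(−0.037·0.25) = 0.9908
Put-call parity: C − P = S − K·e^(−rT) = 240 − 230·0.9908 = 240 − 227.8840 = 12.1160
P = C − (C − P) = 15.03 − (12.1160) = 2.9140

€2.91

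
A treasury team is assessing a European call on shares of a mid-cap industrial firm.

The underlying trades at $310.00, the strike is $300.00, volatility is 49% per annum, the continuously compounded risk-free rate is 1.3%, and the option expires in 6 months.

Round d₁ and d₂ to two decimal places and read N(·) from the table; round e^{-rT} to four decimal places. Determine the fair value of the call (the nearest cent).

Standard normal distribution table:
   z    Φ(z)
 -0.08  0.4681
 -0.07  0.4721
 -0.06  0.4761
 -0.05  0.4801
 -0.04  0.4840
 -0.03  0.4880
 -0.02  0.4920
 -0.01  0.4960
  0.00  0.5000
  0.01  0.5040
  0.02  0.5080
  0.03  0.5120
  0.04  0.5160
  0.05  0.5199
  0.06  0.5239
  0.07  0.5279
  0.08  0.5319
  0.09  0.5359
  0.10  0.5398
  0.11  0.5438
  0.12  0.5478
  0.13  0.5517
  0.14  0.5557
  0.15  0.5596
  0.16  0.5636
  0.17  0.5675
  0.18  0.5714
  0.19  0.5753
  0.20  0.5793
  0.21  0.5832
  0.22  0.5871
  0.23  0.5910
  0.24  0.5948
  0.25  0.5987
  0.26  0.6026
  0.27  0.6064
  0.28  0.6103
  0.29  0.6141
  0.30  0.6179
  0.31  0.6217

$48.47

σ√T = 0.49·√0.5 = 0.3465
d₁ = [ln(310/300) + (0.013 + ½·0.49²)·0.5] / (σ√T) = (0.0328 + 0.0665) / 0.3465 = 0.2866 which rounds to 0.29
d₂ = 0.2866 − 0.3465 = -0.0598 which rounds to -0.06
exp(−rT) = exp(−0.013·0.5) = 0.9935
N(d₁) = N(0.29) = 0.6141;  N(d₂) = N(-0.06) = 0.4761
C = 310·0.6141 − 300·0.9935·0.4761 = 190.3710 − 141.9016 = 48.4694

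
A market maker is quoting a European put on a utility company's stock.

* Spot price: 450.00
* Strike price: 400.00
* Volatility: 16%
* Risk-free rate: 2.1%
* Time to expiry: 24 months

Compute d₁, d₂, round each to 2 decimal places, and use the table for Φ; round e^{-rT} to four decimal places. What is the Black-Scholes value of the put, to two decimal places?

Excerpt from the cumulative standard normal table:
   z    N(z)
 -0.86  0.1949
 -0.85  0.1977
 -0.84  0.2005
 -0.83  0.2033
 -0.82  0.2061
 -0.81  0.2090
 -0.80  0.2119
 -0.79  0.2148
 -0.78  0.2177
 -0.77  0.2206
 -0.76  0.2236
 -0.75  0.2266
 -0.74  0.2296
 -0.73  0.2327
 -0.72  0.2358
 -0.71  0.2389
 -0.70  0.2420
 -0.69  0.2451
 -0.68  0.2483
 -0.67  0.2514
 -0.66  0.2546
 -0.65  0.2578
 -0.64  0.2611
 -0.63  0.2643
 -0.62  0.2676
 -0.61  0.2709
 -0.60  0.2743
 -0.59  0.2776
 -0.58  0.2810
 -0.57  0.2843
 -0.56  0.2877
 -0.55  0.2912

T = 2;  σ√T = 0.2263
d₁ = [ln(450/400) + (0.021 + 0.16²/2)·2] / 0.2263 = [0.1178 + 0.0676] / 0.2263 = 0.8193 → 0.82
d₂ = d₁ − σ√T = 0.8193 − 0.2263 = 0.5930 → 0.59
e^(−rT) = e^(−0.021·2) = 0.9589
P = 400·0.9589·N(-0.59) − 450·N(-0.82) = 400·0.9589·0.2776 − 450·0.2061 = 106.4763 − 92.7450 = 13.7313

13.73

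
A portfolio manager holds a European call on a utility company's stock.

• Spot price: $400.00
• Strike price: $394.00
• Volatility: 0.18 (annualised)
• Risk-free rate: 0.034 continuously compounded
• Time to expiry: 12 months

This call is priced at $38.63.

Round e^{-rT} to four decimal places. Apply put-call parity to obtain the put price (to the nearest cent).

exp(−rT) = exp(−0.034·1) = 0.9666
Put-call parity: C − P = S − K·e^(−rT) = 400 − 394·0.9666 = 400 − 380.8404 = 19.1596
P = C − (C − P) = 38.63 − (19.1596) = 19.4704

$19.47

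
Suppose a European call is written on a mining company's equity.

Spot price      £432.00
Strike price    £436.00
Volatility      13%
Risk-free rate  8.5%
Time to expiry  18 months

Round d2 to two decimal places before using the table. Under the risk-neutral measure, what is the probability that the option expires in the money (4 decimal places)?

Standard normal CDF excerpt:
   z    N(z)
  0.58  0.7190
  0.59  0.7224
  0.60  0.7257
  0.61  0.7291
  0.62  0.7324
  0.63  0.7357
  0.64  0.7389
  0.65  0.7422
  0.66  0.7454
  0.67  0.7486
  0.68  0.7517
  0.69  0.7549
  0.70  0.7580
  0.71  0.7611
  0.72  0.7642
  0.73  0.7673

0.7454

T = 1.5;  σ√T = 0.1592
d₁ = [ln(432/436) + (0.085 + 0.13²/2)·1.5] / 0.1592 = [-0.0092 + 0.1402] / 0.1592 = 0.8225 ≈ 0.82
d₂ = d₁ − σ√T = 0.8225 − 0.1592 = 0.6633 ≈ 0.66
Pr(exercise) under Q = N(d₂) = 0.7454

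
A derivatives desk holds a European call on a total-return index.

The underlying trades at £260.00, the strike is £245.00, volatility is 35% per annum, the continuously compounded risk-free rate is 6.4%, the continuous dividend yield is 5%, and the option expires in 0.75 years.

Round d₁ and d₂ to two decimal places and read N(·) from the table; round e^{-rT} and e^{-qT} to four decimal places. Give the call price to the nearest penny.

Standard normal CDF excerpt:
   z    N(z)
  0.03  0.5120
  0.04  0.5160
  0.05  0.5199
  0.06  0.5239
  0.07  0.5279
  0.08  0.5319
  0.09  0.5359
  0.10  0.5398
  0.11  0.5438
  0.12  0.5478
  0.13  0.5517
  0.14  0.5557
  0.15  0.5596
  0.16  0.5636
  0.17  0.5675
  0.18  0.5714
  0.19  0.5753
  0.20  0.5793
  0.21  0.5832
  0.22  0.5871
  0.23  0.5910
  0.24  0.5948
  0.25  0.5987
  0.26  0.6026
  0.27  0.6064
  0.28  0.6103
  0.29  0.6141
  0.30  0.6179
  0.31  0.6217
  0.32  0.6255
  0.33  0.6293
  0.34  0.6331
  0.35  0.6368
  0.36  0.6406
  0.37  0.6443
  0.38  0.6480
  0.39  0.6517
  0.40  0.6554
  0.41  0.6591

£38.08

σ√T = 0.35 × 0.8660 = 0.3031
ln(S/K) + (r − q + σ²/2)T = ln(260/245) + (0.064 − 0.05 + 0.35²/2)·0.75 = 0.0594 + 0.0564 = 0.1159
d₁ = 0.1159 / 0.3031 = 0.3822 ⇒ 0.38
d₂ = d₁ − σ√T = 0.3822 − 0.3031 = 0.0791 ⇒ 0.08
exp(−qT) = exp(−0.05·0.75) = 0.9632;  exp(−rT) = exp(−0.064·0.75) = 0.9531
N(d₁) = N(0.38) = 0.6480;  N(d₂) = N(0.08) = 0.5319
C = 260·0.9632·0.6480 − 245·0.9531·0.5319 = 162.2799 − 124.2037 = 38.0762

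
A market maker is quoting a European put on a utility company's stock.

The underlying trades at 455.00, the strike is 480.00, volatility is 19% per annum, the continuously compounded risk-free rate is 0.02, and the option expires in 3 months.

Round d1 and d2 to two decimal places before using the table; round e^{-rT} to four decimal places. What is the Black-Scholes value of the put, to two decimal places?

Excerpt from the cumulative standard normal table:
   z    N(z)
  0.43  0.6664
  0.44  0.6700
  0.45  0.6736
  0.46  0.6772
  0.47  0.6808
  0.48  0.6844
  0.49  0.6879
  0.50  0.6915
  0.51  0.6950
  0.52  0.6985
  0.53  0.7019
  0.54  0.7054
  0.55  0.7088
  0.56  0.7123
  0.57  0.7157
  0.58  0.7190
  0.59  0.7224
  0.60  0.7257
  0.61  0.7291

σ√T = 0.19 × 0.5000 = 0.0950
d₁ = [ln(455/480) + (0.02 + ½·0.19²)·0.25] / (σ√T) = (-0.0535 + 0.0095) / 0.0950 = -0.4629 ⇒ -0.46
d₂ = -0.4629 − 0.0950 = -0.5579 ⇒ -0.56
e^(−rT) = e^(−0.02·0.25) = 0.9950
N(−d₂) = N(0.56) = 0.7123;  N(−d₁) = N(0.46) = 0.6772
P = 480·0.9950·0.7123 − 455·0.6772 = 340.1945 − 308.1260 = 32.0685

32.07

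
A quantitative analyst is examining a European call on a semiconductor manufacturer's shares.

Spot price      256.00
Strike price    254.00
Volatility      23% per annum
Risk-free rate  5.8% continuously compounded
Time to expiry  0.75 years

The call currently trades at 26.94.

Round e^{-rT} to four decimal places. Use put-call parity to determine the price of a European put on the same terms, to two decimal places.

e^(−rT) = e^(−0.058·0.75) = 0.9574
Put-call parity: C − P = S − K·e^(−rT) = 256 − 254·0.9574 = 256 − 243.1796 = 12.8204
P = C − (C − P) = 26.94 − (12.8204) = 14.1196

14.12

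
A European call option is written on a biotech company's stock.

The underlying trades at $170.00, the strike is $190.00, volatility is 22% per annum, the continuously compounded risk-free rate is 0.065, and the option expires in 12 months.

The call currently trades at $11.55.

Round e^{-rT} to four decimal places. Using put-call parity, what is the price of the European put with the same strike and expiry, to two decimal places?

e^(−rT) = e^(−0.065·1) = 0.9371
Put-call parity: C − P = S − K·e^(−rT) = 170 − 190·0.9371 = 170 − 178.0490 = -8.0490
P = C − (C − P) = 11.55 − (-8.0490) = 19.5990

$19.60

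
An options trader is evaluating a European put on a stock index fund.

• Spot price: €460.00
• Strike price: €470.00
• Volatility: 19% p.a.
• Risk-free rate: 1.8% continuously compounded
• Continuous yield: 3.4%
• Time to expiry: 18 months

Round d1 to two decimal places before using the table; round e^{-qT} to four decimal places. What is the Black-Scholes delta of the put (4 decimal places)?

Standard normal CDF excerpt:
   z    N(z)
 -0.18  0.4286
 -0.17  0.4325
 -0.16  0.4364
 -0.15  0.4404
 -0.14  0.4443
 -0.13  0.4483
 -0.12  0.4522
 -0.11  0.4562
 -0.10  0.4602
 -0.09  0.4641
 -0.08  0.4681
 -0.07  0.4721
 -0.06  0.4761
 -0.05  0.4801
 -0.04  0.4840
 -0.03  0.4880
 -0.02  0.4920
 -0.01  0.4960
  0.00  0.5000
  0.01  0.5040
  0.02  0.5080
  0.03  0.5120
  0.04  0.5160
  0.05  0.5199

-0.5055

σ√T = 0.19·√1.5 = 0.2327
d₁ = [ln(460/470) + (0.018 − 0.034 + 0.19²/2)·1.5] / 0.2327 = [-0.0215 + 0.0031] / 0.2327 = -0.0792 which rounds to -0.08
N(d₁) = N(-0.08) = 0.4681
Δ_put = e^(−qT)·(N(d₁) − 1) = 0.9503·(0.4681 − 1) = -0.5055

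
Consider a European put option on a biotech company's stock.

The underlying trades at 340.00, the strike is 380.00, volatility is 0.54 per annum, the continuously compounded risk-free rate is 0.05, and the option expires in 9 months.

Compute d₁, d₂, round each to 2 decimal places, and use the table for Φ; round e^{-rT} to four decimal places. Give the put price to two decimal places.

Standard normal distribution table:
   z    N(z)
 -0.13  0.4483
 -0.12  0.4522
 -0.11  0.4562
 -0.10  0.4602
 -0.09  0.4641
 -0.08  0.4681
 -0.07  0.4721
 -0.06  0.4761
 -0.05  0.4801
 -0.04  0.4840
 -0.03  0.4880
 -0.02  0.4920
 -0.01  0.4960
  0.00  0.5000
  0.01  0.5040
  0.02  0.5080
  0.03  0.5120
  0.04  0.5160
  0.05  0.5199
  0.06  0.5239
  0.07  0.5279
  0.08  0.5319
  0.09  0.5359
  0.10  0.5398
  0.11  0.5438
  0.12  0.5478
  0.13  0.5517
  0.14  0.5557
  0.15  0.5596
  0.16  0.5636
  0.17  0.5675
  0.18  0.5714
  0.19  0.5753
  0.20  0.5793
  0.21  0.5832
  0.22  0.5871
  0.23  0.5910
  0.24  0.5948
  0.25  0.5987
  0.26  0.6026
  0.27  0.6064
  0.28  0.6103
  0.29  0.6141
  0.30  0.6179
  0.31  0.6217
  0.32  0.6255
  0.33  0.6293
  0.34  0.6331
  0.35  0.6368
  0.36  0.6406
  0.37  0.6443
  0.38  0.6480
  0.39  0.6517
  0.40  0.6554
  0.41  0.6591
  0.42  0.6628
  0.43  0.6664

σ√T = 0.54·√0.75 = 0.4677
d₁ = [ln(340/380) + (0.05 + 0.54²/2)·0.75] / 0.4677 = [-0.1112 + 0.1469] / 0.4677 = 0.0762 → 0.08
d₂ = d₁ − σ√T = 0.0762 − 0.4677 = -0.3915 → -0.39
exp(−rT) = exp(−0.05·0.75) = 0.9632
N(−d₂) = N(0.39) = 0.6517;  N(−d₁) = N(-0.08) = 0.4681
P = 380·0.9632·0.6517 − 340·0.4681 = 238.5326 − 159.1540 = 79.3786

79.38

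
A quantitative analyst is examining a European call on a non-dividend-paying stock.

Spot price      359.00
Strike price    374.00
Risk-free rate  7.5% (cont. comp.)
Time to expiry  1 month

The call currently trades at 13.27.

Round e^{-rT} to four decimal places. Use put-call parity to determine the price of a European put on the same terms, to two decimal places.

25.95

e^(−rT) = e^(−0.075·0.08333) = 0.9938
Put-call parity: C − P = S − K·e^(−rT) = 359 − 374·0.9938 = 359 − 371.6812 = -12.6812
P = C − (C − P) = 13.27 − (-12.6812) = 25.9512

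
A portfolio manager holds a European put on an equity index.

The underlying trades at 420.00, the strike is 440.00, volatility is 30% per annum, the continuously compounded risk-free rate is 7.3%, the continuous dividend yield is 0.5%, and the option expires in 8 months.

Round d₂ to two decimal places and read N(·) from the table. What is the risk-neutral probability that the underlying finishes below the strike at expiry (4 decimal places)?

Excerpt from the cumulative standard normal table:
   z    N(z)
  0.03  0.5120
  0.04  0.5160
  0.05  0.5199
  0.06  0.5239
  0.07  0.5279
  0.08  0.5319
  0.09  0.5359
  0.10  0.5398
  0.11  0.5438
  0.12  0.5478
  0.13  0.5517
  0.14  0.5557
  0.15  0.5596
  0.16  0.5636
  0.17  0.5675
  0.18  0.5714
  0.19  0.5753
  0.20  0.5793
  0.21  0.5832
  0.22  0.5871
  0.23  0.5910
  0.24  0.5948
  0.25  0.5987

T = 0.6667;  σ√T = 0.2449
d₁ = [ln(420/440) + (0.073 − 0.005 + 0.3²/2)·0.6667] / 0.2449 = [-0.0465 + 0.0753] / 0.2449 = 0.1176 → 0.12
d₂ = d₁ − σ√T = 0.1176 − 0.2449 = -0.1273 → -0.13
Pr(exercise) under Q = N(−d₂) = N(0.13) = 0.5517

0.5517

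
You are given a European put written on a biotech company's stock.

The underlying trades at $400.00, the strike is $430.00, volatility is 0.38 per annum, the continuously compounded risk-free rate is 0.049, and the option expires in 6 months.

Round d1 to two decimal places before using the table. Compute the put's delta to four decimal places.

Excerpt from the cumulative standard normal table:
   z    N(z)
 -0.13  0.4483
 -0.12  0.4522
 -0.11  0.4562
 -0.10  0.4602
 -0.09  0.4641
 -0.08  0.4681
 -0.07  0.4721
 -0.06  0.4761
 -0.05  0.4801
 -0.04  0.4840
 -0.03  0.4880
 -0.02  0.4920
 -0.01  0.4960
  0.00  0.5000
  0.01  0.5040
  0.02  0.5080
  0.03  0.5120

σ√T = 0.38·√0.5 = 0.2687
d₁ = [ln(400/430) + (0.049 + ½·0.38²)·0.5] / (σ√T) = (-0.0723 + 0.0606) / 0.2687 = -0.0436 ⇒ -0.04
N(d₁) = N(-0.04) = 0.4840
Δ_put = N(d₁) − 1 = 0.4840 − 1 = -0.5160

-0.5160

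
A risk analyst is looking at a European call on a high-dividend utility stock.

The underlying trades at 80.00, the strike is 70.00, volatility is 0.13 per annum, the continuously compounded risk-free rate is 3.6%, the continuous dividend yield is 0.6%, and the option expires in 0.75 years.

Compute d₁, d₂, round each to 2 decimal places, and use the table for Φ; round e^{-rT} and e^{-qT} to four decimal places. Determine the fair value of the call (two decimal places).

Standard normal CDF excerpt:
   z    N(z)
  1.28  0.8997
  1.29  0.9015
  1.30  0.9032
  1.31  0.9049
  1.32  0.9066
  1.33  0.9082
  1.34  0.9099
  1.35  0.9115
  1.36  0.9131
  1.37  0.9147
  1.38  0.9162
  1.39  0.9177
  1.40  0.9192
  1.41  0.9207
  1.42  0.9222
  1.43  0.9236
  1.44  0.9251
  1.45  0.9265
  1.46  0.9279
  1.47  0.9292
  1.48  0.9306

11.79

T = 0.75;  σ√T = 0.1126
ln(S/K) + (r − q + σ²/2)T = ln(80/70) + (0.036 − 0.006 + 0.13²/2)·0.75 = 0.1335 + 0.0288 = 0.1624
d₁ = 0.1624 / 0.1126 = 1.4422 ⇒ 1.44
d₂ = d₁ − σ√T = 1.4422 − 0.1126 = 1.3296 ⇒ 1.33
e^(−qT) = e^(−0.006·0.75) = 0.9955;  e^(−rT) = e^(−0.036·0.75) = 0.9734
N(d₁) = N(1.44) = 0.9251;  N(d₂) = N(1.33) = 0.9082
C = 80·0.9955·0.9251 − 70·0.9734·0.9082 = 73.6750 − 61.8829 = 11.7920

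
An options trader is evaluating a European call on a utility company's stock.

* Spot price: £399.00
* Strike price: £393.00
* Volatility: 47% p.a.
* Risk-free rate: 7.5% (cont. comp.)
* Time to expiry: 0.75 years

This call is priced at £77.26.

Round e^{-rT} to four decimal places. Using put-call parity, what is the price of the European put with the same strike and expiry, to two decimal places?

£49.76

e^(−rT) = e^(−0.075·0.75) = 0.9453
Put-call parity: C − P = S − K·e^(−rT) = 399 − 393·0.9453 = 399 − 371.5029 = 27.4971
P = C − (C − P) = 77.26 − (27.4971) = 49.7629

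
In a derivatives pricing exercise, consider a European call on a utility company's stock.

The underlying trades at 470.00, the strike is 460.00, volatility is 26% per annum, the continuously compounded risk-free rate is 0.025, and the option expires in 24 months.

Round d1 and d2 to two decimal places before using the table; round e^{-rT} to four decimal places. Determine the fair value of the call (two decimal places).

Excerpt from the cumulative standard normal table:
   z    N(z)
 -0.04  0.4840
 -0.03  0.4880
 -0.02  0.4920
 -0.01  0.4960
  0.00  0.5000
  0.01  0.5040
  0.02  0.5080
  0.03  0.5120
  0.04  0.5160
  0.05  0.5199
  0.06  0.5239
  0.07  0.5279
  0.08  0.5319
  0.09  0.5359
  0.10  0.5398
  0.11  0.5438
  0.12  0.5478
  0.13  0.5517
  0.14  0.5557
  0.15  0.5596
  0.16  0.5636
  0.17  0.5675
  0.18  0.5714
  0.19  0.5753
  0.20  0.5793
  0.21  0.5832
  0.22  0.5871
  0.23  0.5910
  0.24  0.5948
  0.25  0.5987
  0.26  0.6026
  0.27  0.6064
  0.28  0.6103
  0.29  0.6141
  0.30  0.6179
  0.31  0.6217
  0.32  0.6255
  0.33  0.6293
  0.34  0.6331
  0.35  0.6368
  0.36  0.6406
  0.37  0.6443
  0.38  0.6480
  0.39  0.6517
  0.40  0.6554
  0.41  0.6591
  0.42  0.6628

84.03

σ√T = 0.26·√2 = 0.3677
d₁ = [ln(470/460) + (0.025 + 0.26²/2)·2] / 0.3677 = [0.0215 + 0.1176] / 0.3677 = 0.3783 → 0.38
d₂ = d₁ − σ√T = 0.3783 − 0.3677 = 0.0106 → 0.01
exp(−rT) = exp(−0.025·2) = 0.9512
N(d₁) = N(0.38) = 0.6480;  N(d₂) = N(0.01) = 0.5040
C = 470·0.6480 − 460·0.9512·0.5040 = 304.5600 − 220.5262 = 84.0338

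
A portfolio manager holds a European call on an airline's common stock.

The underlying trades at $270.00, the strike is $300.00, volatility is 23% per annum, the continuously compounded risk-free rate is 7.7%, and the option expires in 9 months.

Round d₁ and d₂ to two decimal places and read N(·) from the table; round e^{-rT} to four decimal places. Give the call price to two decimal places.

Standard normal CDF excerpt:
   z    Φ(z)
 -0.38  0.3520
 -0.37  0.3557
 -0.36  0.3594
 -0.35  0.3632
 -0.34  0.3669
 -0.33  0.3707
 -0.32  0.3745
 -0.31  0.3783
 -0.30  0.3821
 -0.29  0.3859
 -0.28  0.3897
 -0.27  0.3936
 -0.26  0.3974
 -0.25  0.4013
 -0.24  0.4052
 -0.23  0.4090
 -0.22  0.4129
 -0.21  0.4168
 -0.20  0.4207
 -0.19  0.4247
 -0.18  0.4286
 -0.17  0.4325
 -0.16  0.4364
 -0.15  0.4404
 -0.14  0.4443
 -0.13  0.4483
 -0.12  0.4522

σ√T = 0.23·√0.75 = 0.1992
ln(S/K) + (r + σ²/2)T = ln(270/300) + (0.077 + 0.23²/2)·0.75 = -0.1054 + 0.0776 = -0.0278
d₁ = -0.0278 / 0.1992 = -0.1394 ≈ -0.14
d₂ = d₁ − σ√T = -0.1394 − 0.1992 = -0.3386 ≈ -0.34
exp(−rT) = exp(−0.077·0.75) = 0.9439
N(d₁) = N(-0.14) = 0.4443;  N(d₂) = N(-0.34) = 0.3669
C = 270·0.4443 − 300·0.9439·0.3669 = 119.9610 − 103.8951 = 16.0659

$16.07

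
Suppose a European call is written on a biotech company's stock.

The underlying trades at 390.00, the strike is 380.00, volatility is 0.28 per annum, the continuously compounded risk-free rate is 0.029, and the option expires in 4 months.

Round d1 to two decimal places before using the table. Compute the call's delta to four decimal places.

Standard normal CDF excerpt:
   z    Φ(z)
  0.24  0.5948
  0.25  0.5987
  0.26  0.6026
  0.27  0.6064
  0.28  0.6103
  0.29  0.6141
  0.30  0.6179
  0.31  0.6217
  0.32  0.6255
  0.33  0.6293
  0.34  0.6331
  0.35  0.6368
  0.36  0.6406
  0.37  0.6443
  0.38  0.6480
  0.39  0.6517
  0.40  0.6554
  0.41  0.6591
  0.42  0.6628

0.6179

T = 0.3333;  σ√T = 0.1617
ln(S/K) + (r + σ²/2)T = ln(390/380) + (0.029 + 0.28²/2)·0.3333 = 0.0260 + 0.0227 = 0.0487
d₁ = 0.0487 / 0.1617 = 0.3013 → 0.30
N(d₁) = N(0.30) = 0.6179
Δ_call = N(d₁) = 0.6179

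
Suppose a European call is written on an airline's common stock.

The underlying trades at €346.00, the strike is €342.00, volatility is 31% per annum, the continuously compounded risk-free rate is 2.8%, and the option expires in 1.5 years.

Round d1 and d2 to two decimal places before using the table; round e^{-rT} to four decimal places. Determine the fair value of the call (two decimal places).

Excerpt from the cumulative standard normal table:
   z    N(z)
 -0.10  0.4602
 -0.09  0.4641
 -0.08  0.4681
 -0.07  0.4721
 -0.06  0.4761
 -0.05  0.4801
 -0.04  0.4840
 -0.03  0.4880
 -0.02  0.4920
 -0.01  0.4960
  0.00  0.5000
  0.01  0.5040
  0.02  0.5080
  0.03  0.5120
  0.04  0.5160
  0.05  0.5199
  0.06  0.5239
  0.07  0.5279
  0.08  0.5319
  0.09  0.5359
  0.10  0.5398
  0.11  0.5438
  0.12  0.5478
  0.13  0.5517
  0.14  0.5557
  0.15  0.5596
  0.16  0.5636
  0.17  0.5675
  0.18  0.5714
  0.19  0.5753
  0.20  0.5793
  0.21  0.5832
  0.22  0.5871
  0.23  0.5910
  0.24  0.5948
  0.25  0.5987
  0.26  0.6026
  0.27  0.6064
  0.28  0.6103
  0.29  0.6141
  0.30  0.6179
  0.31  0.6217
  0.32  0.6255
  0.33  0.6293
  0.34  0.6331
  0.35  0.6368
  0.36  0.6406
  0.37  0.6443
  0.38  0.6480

σ√T = 0.31·√1.5 = 0.3797
d₁ = [ln(346/342) + (0.028 + 0.31²/2)·1.5] / 0.3797 = [0.0116 + 0.1141] / 0.3797 = 0.3311 ≈ 0.33
d₂ = d₁ − σ√T = 0.3311 − 0.3797 = -0.0486 ≈ -0.05
exp(−rT) = exp(−0.028·1.5) = 0.9589
N(d₁) = N(0.33) = 0.6293;  N(d₂) = N(-0.05) = 0.4801
C = 346·0.6293 − 342·0.9589·0.4801 = 217.7378 − 157.4458 = 60.2920

€60.29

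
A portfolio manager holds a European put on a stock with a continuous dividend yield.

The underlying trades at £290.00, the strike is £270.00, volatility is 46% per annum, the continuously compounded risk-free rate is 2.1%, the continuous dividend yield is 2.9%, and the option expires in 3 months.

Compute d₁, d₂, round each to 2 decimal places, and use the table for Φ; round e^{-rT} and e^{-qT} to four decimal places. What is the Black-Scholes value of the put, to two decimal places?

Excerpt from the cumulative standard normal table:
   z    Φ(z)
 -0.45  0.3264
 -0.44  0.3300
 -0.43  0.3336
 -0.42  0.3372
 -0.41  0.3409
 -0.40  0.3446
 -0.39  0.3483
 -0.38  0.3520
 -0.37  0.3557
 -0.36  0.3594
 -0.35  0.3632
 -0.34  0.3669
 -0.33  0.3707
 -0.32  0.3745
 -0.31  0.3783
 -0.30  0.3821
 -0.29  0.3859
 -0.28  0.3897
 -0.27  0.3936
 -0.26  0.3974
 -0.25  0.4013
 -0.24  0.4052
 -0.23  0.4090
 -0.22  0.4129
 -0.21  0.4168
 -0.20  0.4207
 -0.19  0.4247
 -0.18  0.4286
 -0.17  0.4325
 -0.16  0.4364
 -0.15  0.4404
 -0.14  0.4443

£16.99

T = 0.25;  σ√T = 0.2300
ln(S/K) + (r − q + σ²/2)T = ln(290/270) + (0.021 − 0.029 + 0.46²/2)·0.25 = 0.0715 + 0.0244 = 0.0959
d₁ = 0.0959 / 0.2300 = 0.4170 ⇒ 0.42
d₂ = d₁ − σ√T = 0.4170 − 0.2300 = 0.1870 ⇒ 0.19
exp(−qT) = exp(−0.029·0.25) = 0.9928;  exp(−rT) = exp(−0.021·0.25) = 0.9948
N(−d₂) = N(-0.19) = 0.4247;  N(−d₁) = N(-0.42) = 0.3372
P = 270·0.9948·0.4247 − 290·0.9928·0.3372 = 114.0727 − 97.0839 = 16.9888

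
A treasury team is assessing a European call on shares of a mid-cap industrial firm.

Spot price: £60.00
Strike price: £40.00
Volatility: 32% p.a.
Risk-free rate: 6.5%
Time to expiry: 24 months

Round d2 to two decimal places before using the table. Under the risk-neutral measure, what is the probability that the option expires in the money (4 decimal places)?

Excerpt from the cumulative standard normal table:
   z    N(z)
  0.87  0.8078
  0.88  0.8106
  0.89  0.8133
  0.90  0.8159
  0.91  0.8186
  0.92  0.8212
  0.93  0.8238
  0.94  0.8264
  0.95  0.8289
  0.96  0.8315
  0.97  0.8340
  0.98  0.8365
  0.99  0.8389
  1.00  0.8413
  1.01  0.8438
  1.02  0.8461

σ√T = 0.32 × 1.4142 = 0.4525
d₁ = [ln(60/40) + (0.065 + 0.32²/2)·2] / 0.4525 = [0.4055 + 0.2324] / 0.4525 = 1.4095 which rounds to 1.41
d₂ = d₁ − σ√T = 1.4095 − 0.4525 = 0.9569 which rounds to 0.96
Risk-neutral Pr[S_T > K] = N(d₂) = N(0.96) = 0.8315

0.8315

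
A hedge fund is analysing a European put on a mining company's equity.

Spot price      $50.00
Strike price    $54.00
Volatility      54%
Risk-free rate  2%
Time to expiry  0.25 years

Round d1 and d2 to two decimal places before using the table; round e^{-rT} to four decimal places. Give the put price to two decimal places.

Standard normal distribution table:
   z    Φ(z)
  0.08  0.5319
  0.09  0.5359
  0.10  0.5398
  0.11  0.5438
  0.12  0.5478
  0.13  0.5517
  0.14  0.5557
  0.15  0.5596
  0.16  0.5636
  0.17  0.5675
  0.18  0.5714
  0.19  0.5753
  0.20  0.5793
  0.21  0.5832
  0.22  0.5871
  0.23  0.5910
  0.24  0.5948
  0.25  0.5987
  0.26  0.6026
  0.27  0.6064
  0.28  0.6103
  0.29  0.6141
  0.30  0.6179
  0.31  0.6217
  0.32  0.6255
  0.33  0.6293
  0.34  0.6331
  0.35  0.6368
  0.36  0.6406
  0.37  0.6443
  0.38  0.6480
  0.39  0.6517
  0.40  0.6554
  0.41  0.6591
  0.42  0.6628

σ√T = 0.54 × 0.5000 = 0.2700
ln(S/K) + (r + σ²/2)T = ln(50/54) + (0.02 + 0.54²/2)·0.25 = -0.0770 + 0.0415 = -0.0355
d₁ = -0.0355 / 0.2700 = -0.1315 ⇒ -0.13
d₂ = d₁ − σ√T = -0.1315 − 0.2700 = -0.4015 ⇒ -0.40
e^(−rT) = e^(−0.02·0.25) = 0.9950
P = 54·0.9950·N(0.40) − 50·N(0.13) = 54·0.9950·0.6554 − 50·0.5517 = 35.2146 − 27.5850 = 7.6296

$7.63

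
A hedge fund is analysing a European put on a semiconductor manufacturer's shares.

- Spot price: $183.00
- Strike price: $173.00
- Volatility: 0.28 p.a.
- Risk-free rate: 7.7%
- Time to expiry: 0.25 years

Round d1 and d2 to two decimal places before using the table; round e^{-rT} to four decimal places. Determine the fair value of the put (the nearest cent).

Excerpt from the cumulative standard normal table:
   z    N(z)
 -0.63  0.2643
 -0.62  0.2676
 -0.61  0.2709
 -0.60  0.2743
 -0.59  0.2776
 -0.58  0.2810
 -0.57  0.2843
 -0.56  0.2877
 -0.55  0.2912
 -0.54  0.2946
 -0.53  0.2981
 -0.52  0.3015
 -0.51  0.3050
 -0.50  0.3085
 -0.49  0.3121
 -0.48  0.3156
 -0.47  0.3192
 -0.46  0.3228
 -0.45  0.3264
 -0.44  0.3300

$4.59

T = 0.25;  σ√T = 0.1400
d₁ = [ln(183/173) + (0.077 + 0.28²/2)·0.25] / 0.1400 = [0.0562 + 0.0290] / 0.1400 = 0.6089 ≈ 0.61
d₂ = d₁ − σ√T = 0.6089 − 0.1400 = 0.4689 ≈ 0.47
exp(−rT) = exp(−0.077·0.25) = 0.9809
N(−d₂) = N(-0.47) = 0.3192;  N(−d₁) = N(-0.61) = 0.2709
P = 173·0.9809·0.3192 − 183·0.2709 = 54.1669 − 49.5747 = 4.5922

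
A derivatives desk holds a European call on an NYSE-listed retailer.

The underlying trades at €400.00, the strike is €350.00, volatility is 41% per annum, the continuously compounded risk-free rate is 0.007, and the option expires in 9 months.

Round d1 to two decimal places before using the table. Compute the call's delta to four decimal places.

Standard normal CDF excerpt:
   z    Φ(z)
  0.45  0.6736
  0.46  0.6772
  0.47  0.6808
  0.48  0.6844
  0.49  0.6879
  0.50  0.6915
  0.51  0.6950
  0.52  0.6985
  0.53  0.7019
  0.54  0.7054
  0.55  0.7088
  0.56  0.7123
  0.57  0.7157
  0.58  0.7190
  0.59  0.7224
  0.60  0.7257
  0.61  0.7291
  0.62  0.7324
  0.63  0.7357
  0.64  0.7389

0.7157

σ√T = 0.41·√0.75 = 0.3551
ln(S/K) + (r + σ²/2)T = ln(400/350) + (0.007 + 0.41²/2)·0.75 = 0.1335 + 0.0683 = 0.2018
d₁ = 0.2018 / 0.3551 = 0.5684 which rounds to 0.57
N(d₁) = N(0.57) = 0.7157
Δ_call = N(d₁) = 0.7157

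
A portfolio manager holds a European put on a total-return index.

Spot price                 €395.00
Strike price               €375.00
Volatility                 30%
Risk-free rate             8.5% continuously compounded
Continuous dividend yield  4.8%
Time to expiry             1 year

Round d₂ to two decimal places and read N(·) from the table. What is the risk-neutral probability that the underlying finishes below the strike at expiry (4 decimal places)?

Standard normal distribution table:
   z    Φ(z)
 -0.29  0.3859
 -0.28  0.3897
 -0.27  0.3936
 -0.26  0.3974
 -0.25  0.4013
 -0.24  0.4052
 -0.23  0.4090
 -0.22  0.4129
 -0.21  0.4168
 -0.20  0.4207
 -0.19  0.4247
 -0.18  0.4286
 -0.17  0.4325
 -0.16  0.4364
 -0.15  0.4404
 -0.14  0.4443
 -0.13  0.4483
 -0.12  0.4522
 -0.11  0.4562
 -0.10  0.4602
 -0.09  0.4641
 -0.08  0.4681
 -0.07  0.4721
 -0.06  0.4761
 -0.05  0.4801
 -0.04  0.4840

σ√T = 0.3 × 1.0000 = 0.3000
d₁ = [ln(395/375) + (0.085 − 0.048 + 0.3²/2)·1] / 0.3000 = [0.0520 + 0.0820] / 0.3000 = 0.4465 ⇒ 0.45
d₂ = d₁ − σ√T = 0.4465 − 0.3000 = 0.1465 ⇒ 0.15
Pr(exercise) under Q = N(−d₂) = N(-0.15) = 0.4404

0.4404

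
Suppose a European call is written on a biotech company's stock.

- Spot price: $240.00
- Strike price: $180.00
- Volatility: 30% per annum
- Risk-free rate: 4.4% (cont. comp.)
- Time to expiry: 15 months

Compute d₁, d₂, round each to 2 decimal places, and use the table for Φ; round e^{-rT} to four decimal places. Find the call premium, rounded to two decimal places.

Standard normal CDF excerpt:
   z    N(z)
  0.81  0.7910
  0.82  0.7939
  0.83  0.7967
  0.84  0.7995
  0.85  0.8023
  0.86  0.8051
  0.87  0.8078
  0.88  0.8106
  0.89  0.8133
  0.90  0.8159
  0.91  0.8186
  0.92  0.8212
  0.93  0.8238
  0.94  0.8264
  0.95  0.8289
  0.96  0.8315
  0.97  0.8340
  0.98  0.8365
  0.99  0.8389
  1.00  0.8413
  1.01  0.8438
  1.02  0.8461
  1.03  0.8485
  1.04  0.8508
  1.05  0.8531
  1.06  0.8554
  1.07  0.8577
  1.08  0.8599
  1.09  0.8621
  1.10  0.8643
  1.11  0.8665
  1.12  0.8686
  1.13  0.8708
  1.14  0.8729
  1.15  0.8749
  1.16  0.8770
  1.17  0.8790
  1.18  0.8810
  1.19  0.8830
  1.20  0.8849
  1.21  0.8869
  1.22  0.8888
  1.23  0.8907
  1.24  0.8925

σ√T = 0.3·√1.25 = 0.3354
ln(S/K) + (r + σ²/2)T = ln(240/180) + (0.044 + 0.3²/2)·1.25 = 0.2877 + 0.1112 = 0.3989
d₁ = 0.3989 / 0.3354 = 1.1894 ≈ 1.19
d₂ = d₁ − σ√T = 1.1894 − 0.3354 = 0.8540 ≈ 0.85
exp(−rT) = exp(−0.044·1.25) = 0.9465
C = 240·N(1.19) − 180·0.9465·N(0.85) = 240·0.8830 − 180·0.9465·0.8023 = 211.9200 − 136.6879 = 75.2321

$75.23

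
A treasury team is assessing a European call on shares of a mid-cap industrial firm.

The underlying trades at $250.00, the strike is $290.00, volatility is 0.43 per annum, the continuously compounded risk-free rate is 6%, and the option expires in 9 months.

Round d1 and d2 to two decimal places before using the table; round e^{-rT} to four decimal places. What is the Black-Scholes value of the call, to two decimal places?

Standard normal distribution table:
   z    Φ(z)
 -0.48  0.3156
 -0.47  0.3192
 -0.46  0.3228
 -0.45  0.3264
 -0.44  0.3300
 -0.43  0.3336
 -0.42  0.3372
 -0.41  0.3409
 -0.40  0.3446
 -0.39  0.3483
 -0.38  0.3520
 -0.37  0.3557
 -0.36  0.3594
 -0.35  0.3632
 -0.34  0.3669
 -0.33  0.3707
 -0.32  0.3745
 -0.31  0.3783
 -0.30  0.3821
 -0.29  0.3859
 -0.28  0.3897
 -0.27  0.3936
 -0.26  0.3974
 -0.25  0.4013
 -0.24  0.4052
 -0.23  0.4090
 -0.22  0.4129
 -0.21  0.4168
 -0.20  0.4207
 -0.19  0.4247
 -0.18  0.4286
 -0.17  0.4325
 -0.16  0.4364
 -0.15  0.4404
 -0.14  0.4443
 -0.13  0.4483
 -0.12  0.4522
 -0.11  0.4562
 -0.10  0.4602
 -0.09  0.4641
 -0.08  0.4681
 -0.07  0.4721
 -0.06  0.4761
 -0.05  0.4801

$26.53

σ√T = 0.43·√0.75 = 0.3724
d₁ = [ln(250/290) + (0.06 + 0.43²/2)·0.75] / 0.3724 = [-0.1484 + 0.1143] / 0.3724 = -0.0915 which rounds to -0.09
d₂ = d₁ − σ√T = -0.0915 − 0.3724 = -0.4639 which rounds to -0.46
e^(−rT) = e^(−0.06·0.75) = 0.9560
C = 250·N(-0.09) − 290·0.9560·N(-0.46) = 250·0.4641 − 290·0.9560·0.3228 = 116.0250 − 89.4931 = 26.5319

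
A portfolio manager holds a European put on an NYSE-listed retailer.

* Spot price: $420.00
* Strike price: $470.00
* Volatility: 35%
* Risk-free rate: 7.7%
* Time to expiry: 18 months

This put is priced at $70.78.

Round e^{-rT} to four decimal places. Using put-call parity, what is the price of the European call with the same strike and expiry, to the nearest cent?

exp(−rT) = exp(−0.077·1.5) = 0.8909
Put-call parity: C − P = S − K·e^(−rT) = 420 − 470·0.8909 = 420 − 418.7230 = 1.2770
C = P + (C − P) = 70.78 + (1.2770) = 72.0570

$72.06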